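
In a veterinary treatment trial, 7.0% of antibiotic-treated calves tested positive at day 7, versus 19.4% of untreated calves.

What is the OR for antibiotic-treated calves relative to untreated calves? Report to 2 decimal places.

0.31

odds, antibiotic-treated calves = 0.0700/0.9300 = 0.0753
odds, untreated calves = 0.1940/0.8060 = 0.2407
OR = 0.0753 / 0.2407 = 0.31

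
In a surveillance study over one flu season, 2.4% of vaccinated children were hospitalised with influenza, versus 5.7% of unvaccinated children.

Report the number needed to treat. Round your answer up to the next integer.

absolute risk difference = 0.033000
1 / 0.033000 = 30.303 → round up → 31

NNT: 31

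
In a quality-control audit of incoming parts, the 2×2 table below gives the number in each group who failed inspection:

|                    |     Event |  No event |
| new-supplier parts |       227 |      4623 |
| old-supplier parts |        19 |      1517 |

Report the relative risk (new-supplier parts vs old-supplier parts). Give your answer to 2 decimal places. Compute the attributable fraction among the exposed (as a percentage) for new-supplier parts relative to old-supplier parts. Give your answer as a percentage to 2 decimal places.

risk, new-supplier parts = 227/4850 = 0.04680
risk, old-supplier parts = 19/1536 = 0.01237
RR = 0.04680 / 0.01237 = 3.78
AR% = (0.04680 − 0.01237) / 0.04680 = 0.7357 → 73.57%

RR = 3.78; AR% = 73.57%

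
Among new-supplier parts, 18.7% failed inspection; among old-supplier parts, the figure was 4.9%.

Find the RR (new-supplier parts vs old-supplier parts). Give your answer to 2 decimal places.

RR = 0.18700 / 0.04900 = 3.82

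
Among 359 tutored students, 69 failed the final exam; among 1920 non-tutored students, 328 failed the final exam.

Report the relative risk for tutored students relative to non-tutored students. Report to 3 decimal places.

RR ≈ 1.125

risk, tutored students = 69/359 = 0.1922
risk, non-tutored students = 328/1920 = 0.1708
RR = 0.1922 / 0.1708 = 1.125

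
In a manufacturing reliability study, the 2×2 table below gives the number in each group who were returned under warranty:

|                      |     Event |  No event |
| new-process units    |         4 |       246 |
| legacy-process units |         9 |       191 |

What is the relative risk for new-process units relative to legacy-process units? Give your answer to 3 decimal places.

0.356

risk, new-process units = 4/250 = 0.01600
risk, legacy-process units = 9/200 = 0.04500
RR = 0.01600 / 0.04500 = 0.356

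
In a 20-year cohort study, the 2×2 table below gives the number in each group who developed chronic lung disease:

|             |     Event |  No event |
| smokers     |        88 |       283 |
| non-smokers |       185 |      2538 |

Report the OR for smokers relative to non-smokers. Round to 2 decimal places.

odds, smokers = 88/283 = 0.3110
odds, non-smokers = 185/2538 = 0.0729
OR = 0.3110 / 0.0729 = 4.27

4.27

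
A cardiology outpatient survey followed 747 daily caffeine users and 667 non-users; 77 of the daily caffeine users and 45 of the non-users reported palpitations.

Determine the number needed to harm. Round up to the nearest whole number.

risk, daily caffeine users = 77/747 = 0.103079
risk, non-users = 45/667 = 0.067466
absolute risk difference = 0.035613
1 / 0.035613 = 28.080 → round up → 29

NNH ≈ 29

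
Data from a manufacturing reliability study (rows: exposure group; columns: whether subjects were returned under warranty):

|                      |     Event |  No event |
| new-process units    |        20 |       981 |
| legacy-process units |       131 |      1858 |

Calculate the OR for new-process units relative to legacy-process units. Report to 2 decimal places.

OR = (20 × 1858) / (981 × 131) = 37160/128511 ≈ 0.29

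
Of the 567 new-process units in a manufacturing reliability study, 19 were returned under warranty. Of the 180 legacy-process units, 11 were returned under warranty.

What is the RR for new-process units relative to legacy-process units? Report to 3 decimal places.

RR: 0.548

risk, new-process units = 19/567 = 0.03351
risk, legacy-process units = 11/180 = 0.06111
RR = 0.03351 / 0.06111 = 0.548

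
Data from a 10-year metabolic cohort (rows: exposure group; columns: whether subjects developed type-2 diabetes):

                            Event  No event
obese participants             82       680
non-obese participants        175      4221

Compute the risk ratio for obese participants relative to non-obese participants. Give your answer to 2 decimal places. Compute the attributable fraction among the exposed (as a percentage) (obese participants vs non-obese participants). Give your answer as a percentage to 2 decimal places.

risk, obese participants = 82/762 = 0.10761
risk, non-obese participants = 175/4396 = 0.03981
RR = 0.10761 / 0.03981 = 2.70
AR% = (0.10761 − 0.03981) / 0.10761 = 0.6301 → 63.01%

RR = 2.70; AR% = 63.01%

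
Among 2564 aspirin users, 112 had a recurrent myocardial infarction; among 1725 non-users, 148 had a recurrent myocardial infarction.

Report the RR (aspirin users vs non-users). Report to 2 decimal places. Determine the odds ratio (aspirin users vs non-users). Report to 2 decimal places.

risk, aspirin users = 112/2564 = 0.04368
risk, non-users = 148/1725 = 0.08580
RR = 0.04368 / 0.08580 = 0.51
OR = (112 × 1577) / (2452 × 148) = 176624/362896 ≈ 0.49

RR = 0.51; OR = 0.49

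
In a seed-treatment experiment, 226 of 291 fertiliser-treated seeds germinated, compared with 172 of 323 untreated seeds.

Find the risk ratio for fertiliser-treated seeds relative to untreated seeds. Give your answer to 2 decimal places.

risk, fertiliser-treated seeds = 226/291 = 0.7766
risk, untreated seeds = 172/323 = 0.5325
RR = 0.7766 / 0.5325 = 1.46

1.46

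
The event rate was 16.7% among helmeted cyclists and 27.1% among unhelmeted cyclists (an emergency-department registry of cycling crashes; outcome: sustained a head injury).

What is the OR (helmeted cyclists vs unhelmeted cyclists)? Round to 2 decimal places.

odds, helmeted cyclists = 0.1670/0.8330 = 0.2005
odds, unhelmeted cyclists = 0.2710/0.7290 = 0.3717
OR = 0.2005 / 0.3717 = 0.54

OR: 0.54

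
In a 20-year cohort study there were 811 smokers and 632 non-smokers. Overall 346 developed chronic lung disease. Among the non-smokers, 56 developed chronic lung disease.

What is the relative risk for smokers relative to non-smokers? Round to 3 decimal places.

smokers with the outcome: 346 − 56 = 290
smokers without the outcome: 811 − 290 = 521
non-smokers without the outcome: 632 − 56 = 576
risk, smokers = 290/811 = 0.3576
risk, non-smokers = 56/632 = 0.0886
RR = 0.3576 / 0.0886 = 4.036

RR ≈ 4.036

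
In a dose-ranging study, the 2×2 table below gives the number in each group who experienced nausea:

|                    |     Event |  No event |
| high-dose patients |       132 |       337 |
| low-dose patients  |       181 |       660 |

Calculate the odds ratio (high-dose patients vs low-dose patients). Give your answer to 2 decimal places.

OR = (132 × 660) / (337 × 181) = 87120/60997 ≈ 1.43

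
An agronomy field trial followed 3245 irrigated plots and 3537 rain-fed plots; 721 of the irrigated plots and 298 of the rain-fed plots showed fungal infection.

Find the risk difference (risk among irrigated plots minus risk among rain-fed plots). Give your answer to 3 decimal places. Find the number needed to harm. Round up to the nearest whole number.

risk, irrigated plots = 721/3245 = 0.2222
risk, rain-fed plots = 298/3537 = 0.0843
risk difference = 0.2222 − 0.0843 = 0.138
absolute risk difference = 0.137936
1 / 0.137936 = 7.250 → round up → 8

RD = 0.138; NNH = 8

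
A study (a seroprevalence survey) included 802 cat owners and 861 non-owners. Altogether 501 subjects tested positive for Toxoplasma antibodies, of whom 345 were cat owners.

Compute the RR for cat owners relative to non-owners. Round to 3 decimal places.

RR: 2.374

cat owners without the outcome: 802 − 345 = 457
non-owners with the outcome: 501 − 345 = 156
non-owners without the outcome: 861 − 156 = 705
risk, cat owners = 345/802 = 0.4302
risk, non-owners = 156/861 = 0.1812
RR = 0.4302 / 0.1812 = 2.374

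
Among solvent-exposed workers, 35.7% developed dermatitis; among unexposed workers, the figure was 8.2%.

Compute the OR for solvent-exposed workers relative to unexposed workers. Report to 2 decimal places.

OR: 6.22

odds, solvent-exposed workers = 0.3570/0.6430 = 0.5552
odds, unexposed workers = 0.0820/0.9180 = 0.0893
OR = 0.5552 / 0.0893 = 6.22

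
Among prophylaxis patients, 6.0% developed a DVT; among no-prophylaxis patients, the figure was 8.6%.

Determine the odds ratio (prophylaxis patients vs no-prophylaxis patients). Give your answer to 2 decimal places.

OR = 0.68

odds, prophylaxis patients = 0.0600/0.9400 = 0.0638
odds, no-prophylaxis patients = 0.0860/0.9140 = 0.0941
OR = 0.0638 / 0.0941 = 0.68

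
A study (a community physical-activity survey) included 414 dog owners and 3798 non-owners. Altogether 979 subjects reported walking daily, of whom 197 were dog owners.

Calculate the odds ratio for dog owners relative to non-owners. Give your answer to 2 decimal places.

OR ≈ 3.50

dog owners without the outcome: 414 − 197 = 217
non-owners with the outcome: 979 − 197 = 782
non-owners without the outcome: 3798 − 782 = 3016
odds, dog owners = 197/217 = 0.9078
odds, non-owners = 782/3016 = 0.2593
OR = 0.9078 / 0.2593 = 3.50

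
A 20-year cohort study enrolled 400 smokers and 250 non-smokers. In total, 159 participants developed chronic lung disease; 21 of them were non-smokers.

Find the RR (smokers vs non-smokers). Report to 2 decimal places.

RR = 4.11

smokers with the outcome: 159 − 21 = 138
smokers without the outcome: 400 − 138 = 262
non-smokers without the outcome: 250 − 21 = 229
risk, smokers = 138/400 = 0.3450
risk, non-smokers = 21/250 = 0.0840
RR = 0.3450 / 0.0840 = 4.11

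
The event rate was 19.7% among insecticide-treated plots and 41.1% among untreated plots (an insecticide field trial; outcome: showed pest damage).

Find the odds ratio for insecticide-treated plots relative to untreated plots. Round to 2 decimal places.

odds, insecticide-treated plots = 0.1970/0.8030 = 0.2453
odds, untreated plots = 0.4110/0.5890 = 0.6978
OR = 0.2453 / 0.6978 = 0.35

OR: 0.35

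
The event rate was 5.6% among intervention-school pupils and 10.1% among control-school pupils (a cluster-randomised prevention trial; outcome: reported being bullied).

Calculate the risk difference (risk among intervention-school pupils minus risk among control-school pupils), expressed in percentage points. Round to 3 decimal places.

RD: -4.500

risk difference = 0.0560 − 0.1010 = -0.0450 → -4.500 percentage points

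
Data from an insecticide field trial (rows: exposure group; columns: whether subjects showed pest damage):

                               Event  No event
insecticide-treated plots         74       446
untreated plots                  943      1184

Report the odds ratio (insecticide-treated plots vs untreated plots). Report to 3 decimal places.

odds, insecticide-treated plots = 74/446 = 0.1659
odds, untreated plots = 943/1184 = 0.7965
OR = 0.1659 / 0.7965 = 0.208

OR: 0.208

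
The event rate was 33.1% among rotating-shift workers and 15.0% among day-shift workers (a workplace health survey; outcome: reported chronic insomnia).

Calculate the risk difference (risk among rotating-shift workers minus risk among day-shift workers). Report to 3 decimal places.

risk difference = 0.3310 − 0.1500 = 0.181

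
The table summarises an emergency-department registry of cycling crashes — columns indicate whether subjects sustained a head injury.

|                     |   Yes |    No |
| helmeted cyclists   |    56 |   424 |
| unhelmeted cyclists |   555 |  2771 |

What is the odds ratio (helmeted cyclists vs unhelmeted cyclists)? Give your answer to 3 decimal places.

OR = (56 × 2771) / (424 × 555) = 155176/235320 ≈ 0.659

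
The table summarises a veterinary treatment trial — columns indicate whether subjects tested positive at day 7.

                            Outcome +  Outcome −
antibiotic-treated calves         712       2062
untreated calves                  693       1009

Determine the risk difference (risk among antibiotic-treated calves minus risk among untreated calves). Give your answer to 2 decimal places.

RD = -0.15

risk, antibiotic-treated calves = 712/2774 = 0.2567
risk, untreated calves = 693/1702 = 0.4072
risk difference = 0.2567 − 0.4072 = -0.15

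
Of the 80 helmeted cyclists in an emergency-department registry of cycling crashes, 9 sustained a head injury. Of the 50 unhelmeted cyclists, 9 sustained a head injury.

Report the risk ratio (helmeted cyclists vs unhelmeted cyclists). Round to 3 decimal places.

risk, helmeted cyclists = 9/80 = 0.1125
risk, unhelmeted cyclists = 9/50 = 0.1800
RR = 0.1125 / 0.1800 = 0.625

0.625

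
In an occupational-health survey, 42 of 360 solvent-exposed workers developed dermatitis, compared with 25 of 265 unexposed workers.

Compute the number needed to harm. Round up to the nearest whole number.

risk, solvent-exposed workers = 42/360 = 0.116667
risk, unexposed workers = 25/265 = 0.094340
absolute risk difference = 0.022327
1 / 0.022327 = 44.789 → round up → 45

NNH = 45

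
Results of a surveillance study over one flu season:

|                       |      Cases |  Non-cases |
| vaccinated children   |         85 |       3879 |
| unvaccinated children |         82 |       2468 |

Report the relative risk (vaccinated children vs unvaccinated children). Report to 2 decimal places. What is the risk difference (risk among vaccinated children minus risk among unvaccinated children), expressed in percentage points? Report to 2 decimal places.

RR = 0.67; RD = -1.07

risk, vaccinated children = 85/3964 = 0.02144
risk, unvaccinated children = 82/2550 = 0.03216
RR = 0.02144 / 0.03216 = 0.67
risk difference = 0.02144 − 0.03216 = -0.01071 → -1.07 percentage points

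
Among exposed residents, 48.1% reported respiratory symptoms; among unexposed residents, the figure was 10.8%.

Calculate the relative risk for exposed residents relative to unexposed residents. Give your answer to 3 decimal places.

RR = 0.4810 / 0.1080 = 4.454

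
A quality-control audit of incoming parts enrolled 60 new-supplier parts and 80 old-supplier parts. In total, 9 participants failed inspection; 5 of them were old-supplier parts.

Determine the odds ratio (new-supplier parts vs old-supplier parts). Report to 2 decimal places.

OR ≈ 1.07

new-supplier parts with the outcome: 9 − 5 = 4
new-supplier parts without the outcome: 60 − 4 = 56
old-supplier parts without the outcome: 80 − 5 = 75
odds, new-supplier parts = 4/56 = 0.0714
odds, old-supplier parts = 5/75 = 0.0667
OR = 0.0714 / 0.0667 = 1.07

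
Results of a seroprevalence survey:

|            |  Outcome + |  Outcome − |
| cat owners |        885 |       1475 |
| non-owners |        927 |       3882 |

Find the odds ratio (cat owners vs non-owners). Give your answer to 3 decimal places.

2.513

odds, cat owners = 885/1475 = 0.6000
odds, non-owners = 927/3882 = 0.2388
OR = 0.6000 / 0.2388 = 2.513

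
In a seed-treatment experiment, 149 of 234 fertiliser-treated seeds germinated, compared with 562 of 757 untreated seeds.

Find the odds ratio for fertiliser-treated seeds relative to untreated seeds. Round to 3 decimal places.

OR = (149 × 195) / (85 × 562) = 29055/47770 ≈ 0.608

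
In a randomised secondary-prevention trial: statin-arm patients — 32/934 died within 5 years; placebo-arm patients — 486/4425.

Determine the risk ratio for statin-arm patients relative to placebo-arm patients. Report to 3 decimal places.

0.312

risk, statin-arm patients = 32/934 = 0.03426
risk, placebo-arm patients = 486/4425 = 0.10983
RR = 0.03426 / 0.10983 = 0.312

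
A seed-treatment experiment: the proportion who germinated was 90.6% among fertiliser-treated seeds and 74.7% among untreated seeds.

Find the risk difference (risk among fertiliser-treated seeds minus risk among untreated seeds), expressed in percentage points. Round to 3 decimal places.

risk difference = 0.9060 − 0.7470 = 0.1590 → 15.900 percentage points

RD ≈ 15.900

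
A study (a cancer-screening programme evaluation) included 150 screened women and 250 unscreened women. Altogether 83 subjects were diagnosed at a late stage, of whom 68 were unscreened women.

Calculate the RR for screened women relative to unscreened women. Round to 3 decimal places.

RR: 0.368

screened women with the outcome: 83 − 68 = 15
screened women without the outcome: 150 − 15 = 135
unscreened women without the outcome: 250 − 68 = 182
risk, screened women = 15/150 = 0.1000
risk, unscreened women = 68/250 = 0.2720
RR = 0.1000 / 0.2720 = 0.368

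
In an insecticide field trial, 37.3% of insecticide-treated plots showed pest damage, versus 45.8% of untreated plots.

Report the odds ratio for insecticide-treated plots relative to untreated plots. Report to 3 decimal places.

OR ≈ 0.704

odds, insecticide-treated plots = 0.3730/0.6270 = 0.5949
odds, untreated plots = 0.4580/0.5420 = 0.8450
OR = 0.5949 / 0.8450 = 0.704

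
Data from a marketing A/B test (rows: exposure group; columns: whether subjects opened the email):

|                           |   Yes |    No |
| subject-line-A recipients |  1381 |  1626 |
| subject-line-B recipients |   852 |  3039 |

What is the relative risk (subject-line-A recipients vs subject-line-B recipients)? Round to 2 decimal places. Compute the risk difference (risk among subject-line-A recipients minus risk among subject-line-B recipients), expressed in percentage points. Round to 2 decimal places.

RR = 2.10; RD = 24.03

risk, subject-line-A recipients = 1381/3007 = 0.4593
risk, subject-line-B recipients = 852/3891 = 0.2190
RR = 0.4593 / 0.2190 = 2.10
risk difference = 0.4593 − 0.2190 = 0.2403 → 24.03 percentage points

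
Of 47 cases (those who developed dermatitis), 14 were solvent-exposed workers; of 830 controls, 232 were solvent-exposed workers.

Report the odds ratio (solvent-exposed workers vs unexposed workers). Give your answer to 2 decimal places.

odds, solvent-exposed workers = 14/232 = 0.0603
odds, unexposed workers = 33/598 = 0.0552
OR = 0.0603 / 0.0552 = 1.09

OR: 1.09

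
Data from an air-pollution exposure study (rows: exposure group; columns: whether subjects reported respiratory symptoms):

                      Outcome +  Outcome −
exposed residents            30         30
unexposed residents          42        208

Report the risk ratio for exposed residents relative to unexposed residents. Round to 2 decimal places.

2.98

risk, exposed residents = 30/60 = 0.5000
risk, unexposed residents = 42/250 = 0.1680
RR = 0.5000 / 0.1680 = 2.98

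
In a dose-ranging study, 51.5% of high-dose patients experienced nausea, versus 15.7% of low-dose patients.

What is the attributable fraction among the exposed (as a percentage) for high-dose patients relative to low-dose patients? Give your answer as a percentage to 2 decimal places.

AR% = (0.5150 − 0.1570) / 0.5150 = 0.6951 → 69.51%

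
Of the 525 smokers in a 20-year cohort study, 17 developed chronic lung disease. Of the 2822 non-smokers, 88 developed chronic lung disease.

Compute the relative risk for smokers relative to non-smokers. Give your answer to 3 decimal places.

risk, smokers = 17/525 = 0.03238
risk, non-smokers = 88/2822 = 0.03118
RR = 0.03238 / 0.03118 = 1.038

1.038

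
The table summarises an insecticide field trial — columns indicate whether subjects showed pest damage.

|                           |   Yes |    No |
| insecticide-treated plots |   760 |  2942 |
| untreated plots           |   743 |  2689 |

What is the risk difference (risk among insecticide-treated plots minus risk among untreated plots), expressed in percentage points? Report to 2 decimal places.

-1.12

risk, insecticide-treated plots = 760/3702 = 0.2053
risk, untreated plots = 743/3432 = 0.2165
risk difference = 0.2053 − 0.2165 = -0.0112 → -1.12 percentage points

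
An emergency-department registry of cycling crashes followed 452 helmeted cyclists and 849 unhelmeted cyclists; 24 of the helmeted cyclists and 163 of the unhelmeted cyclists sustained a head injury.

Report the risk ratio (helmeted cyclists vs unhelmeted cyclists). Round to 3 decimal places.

risk, helmeted cyclists = 24/452 = 0.0531
risk, unhelmeted cyclists = 163/849 = 0.1920
RR = 0.0531 / 0.1920 = 0.277

RR ≈ 0.277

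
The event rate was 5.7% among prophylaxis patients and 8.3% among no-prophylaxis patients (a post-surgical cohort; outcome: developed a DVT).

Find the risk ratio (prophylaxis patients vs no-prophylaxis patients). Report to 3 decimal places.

RR = 0.0570 / 0.0830 = 0.687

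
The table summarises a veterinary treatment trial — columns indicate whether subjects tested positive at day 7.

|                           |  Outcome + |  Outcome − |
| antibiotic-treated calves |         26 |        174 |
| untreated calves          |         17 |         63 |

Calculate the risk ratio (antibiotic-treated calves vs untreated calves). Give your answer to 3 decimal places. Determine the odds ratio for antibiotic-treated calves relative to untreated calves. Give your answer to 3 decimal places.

RR = 0.612; OR = 0.554

risk, antibiotic-treated calves = 26/200 = 0.1300
risk, untreated calves = 17/80 = 0.2125
RR = 0.1300 / 0.2125 = 0.612
OR = (26 × 63) / (174 × 17) = 1638/2958 ≈ 0.554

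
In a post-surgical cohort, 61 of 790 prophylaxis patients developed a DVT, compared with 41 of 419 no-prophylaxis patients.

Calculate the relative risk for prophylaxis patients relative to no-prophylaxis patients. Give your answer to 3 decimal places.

0.789

risk, prophylaxis patients = 61/790 = 0.0772
risk, no-prophylaxis patients = 41/419 = 0.0979
RR = 0.0772 / 0.0979 = 0.789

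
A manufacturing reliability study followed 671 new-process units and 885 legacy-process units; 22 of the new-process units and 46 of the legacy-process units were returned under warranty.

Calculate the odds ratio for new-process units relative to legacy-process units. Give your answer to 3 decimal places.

odds, new-process units = 22/649 = 0.03390
odds, legacy-process units = 46/839 = 0.05483
OR = 0.03390 / 0.05483 = 0.618

0.618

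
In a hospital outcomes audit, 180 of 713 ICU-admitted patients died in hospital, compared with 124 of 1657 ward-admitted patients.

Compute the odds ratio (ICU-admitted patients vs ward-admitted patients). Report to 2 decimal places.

OR = (180 × 1533) / (533 × 124) = 275940/66092 ≈ 4.18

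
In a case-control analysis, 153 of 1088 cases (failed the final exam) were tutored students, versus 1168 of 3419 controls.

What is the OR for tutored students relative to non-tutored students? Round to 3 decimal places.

OR ≈ 0.315

odds, tutored students = 153/1168 = 0.1310
odds, non-tutored students = 935/2251 = 0.4154
OR = 0.1310 / 0.4154 = 0.315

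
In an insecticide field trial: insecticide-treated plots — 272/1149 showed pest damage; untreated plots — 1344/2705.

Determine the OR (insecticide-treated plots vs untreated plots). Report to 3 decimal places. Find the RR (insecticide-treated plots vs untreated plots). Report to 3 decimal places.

odds, insecticide-treated plots = 272/877 = 0.3101
odds, untreated plots = 1344/1361 = 0.9875
OR = 0.3101 / 0.9875 = 0.314
risk, insecticide-treated plots = 272/1149 = 0.2367
risk, untreated plots = 1344/2705 = 0.4969
RR = 0.2367 / 0.4969 = 0.476

OR = 0.314; RR = 0.476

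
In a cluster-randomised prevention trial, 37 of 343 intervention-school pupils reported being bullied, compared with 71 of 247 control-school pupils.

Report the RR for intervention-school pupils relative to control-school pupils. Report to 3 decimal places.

risk, intervention-school pupils = 37/343 = 0.1079
risk, control-school pupils = 71/247 = 0.2874
RR = 0.1079 / 0.2874 = 0.375

RR ≈ 0.375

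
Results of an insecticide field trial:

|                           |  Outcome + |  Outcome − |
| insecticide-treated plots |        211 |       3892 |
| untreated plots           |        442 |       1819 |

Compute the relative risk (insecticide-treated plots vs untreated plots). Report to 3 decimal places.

RR ≈ 0.263

risk, insecticide-treated plots = 211/4103 = 0.0514
risk, untreated plots = 442/2261 = 0.1955
RR = 0.0514 / 0.1955 = 0.263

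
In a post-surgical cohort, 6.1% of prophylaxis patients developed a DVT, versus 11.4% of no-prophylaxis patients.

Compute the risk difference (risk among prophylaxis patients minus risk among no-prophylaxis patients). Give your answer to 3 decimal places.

risk difference = 0.0610 − 0.1140 = -0.053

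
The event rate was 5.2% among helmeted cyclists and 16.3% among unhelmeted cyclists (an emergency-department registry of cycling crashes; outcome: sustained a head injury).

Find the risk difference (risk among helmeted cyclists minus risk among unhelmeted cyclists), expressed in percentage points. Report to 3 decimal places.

-11.100

risk difference = 0.0520 − 0.1630 = -0.1110 → -11.100 percentage points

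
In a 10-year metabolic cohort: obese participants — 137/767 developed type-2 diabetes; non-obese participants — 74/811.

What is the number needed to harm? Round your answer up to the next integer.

risk, obese participants = 137/767 = 0.178618
risk, non-obese participants = 74/811 = 0.091245
absolute risk difference = 0.087373
1 / 0.087373 = 11.445 → round up → 12

12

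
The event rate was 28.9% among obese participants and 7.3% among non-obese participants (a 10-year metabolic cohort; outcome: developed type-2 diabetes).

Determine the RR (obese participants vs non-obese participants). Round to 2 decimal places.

RR = 0.2890 / 0.0730 = 3.96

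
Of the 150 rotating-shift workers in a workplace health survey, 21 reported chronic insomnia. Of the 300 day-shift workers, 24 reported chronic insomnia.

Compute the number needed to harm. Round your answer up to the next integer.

NNH ≈ 17

risk, rotating-shift workers = 21/150 = 0.140000
risk, day-shift workers = 24/300 = 0.080000
absolute risk difference = 0.060000
1 / 0.060000 = 16.667 → round up → 17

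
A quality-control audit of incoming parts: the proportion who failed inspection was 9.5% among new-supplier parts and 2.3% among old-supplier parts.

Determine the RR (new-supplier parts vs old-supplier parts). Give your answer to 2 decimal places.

RR = 0.09500 / 0.02300 = 4.13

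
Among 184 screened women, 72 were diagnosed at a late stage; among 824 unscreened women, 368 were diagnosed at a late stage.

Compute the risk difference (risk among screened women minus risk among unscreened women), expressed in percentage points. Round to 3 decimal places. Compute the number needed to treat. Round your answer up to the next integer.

risk, screened women = 72/184 = 0.3913
risk, unscreened women = 368/824 = 0.4466
risk difference = 0.3913 − 0.4466 = -0.0553 → -5.530 percentage points
absolute risk difference = 0.055298
1 / 0.055298 = 18.084 → round up → 19

RD = -5.530; NNT = 19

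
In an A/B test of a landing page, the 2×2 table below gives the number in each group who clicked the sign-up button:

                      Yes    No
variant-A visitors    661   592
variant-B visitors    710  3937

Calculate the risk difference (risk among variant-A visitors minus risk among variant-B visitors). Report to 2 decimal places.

0.37

risk, variant-A visitors = 661/1253 = 0.5275
risk, variant-B visitors = 710/4647 = 0.1528
risk difference = 0.5275 − 0.1528 = 0.37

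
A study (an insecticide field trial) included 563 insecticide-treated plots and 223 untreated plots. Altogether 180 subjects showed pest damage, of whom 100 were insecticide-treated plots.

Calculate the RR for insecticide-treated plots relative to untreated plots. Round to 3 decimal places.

0.495

insecticide-treated plots without the outcome: 563 − 100 = 463
untreated plots with the outcome: 180 − 100 = 80
untreated plots without the outcome: 223 − 80 = 143
risk, insecticide-treated plots = 100/563 = 0.1776
risk, untreated plots = 80/223 = 0.3587
RR = 0.1776 / 0.3587 = 0.495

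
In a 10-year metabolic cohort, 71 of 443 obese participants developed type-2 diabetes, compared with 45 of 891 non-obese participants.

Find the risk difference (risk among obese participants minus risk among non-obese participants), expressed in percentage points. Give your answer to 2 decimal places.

risk, obese participants = 71/443 = 0.1603
risk, non-obese participants = 45/891 = 0.0505
risk difference = 0.1603 − 0.0505 = 0.1098 → 10.98 percentage points

RD = 10.98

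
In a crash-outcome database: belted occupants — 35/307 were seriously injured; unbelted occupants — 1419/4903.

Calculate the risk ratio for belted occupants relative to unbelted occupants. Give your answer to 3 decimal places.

risk, belted occupants = 35/307 = 0.1140
risk, unbelted occupants = 1419/4903 = 0.2894
RR = 0.1140 / 0.2894 = 0.394

0.394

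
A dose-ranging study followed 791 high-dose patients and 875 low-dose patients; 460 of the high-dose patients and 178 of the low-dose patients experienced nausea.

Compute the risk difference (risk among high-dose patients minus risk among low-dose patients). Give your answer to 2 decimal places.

0.38

risk, high-dose patients = 460/791 = 0.5815
risk, low-dose patients = 178/875 = 0.2034
risk difference = 0.5815 − 0.2034 = 0.38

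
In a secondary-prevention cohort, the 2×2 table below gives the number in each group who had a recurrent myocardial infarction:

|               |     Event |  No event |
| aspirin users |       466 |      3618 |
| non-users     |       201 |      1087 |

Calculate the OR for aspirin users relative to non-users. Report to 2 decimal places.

OR = (466 × 1087) / (3618 × 201) = 506542/727218 ≈ 0.70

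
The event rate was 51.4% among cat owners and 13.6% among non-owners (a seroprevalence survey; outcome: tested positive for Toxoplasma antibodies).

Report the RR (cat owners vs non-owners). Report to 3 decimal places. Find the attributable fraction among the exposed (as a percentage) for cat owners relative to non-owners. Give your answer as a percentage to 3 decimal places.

RR = 0.5140 / 0.1360 = 3.779
AR% = (0.5140 − 0.1360) / 0.5140 = 0.7354 → 73.541%

RR = 3.779; AR% = 73.541%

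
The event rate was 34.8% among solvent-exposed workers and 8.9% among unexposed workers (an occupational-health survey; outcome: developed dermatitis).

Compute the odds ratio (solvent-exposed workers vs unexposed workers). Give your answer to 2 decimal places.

OR ≈ 5.46

odds, solvent-exposed workers = 0.3480/0.6520 = 0.5337
odds, unexposed workers = 0.0890/0.9110 = 0.0977
OR = 0.5337 / 0.0977 = 5.46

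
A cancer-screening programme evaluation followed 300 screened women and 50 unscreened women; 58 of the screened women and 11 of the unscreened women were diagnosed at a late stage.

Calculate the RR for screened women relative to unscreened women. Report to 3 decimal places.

risk, screened women = 58/300 = 0.1933
risk, unscreened women = 11/50 = 0.2200
RR = 0.1933 / 0.2200 = 0.879

0.879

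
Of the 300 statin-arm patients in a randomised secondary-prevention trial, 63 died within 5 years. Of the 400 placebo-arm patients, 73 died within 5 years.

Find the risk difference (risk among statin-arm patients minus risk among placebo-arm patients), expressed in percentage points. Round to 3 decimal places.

RD ≈ 2.750

risk, statin-arm patients = 63/300 = 0.2100
risk, placebo-arm patients = 73/400 = 0.1825
risk difference = 0.2100 − 0.1825 = 0.0275 → 2.750 percentage points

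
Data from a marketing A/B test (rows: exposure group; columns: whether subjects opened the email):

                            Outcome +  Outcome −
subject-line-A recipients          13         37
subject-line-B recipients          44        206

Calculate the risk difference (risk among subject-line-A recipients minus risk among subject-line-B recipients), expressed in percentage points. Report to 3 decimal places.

risk, subject-line-A recipients = 13/50 = 0.2600
risk, subject-line-B recipients = 44/250 = 0.1760
risk difference = 0.2600 − 0.1760 = 0.0840 → 8.400 percentage points

8.400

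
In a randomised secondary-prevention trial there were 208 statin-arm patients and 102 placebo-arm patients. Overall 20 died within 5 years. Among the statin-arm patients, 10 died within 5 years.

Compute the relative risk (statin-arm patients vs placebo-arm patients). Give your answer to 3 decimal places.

0.490

statin-arm patients without the outcome: 208 − 10 = 198
placebo-arm patients with the outcome: 20 − 10 = 10
placebo-arm patients without the outcome: 102 − 10 = 92
risk, statin-arm patients = 10/208 = 0.04808
risk, placebo-arm patients = 10/102 = 0.09804
RR = 0.04808 / 0.09804 = 0.490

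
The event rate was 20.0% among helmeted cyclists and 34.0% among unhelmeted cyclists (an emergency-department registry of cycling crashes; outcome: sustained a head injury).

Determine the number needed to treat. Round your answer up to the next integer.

absolute risk difference = 0.140000
1 / 0.140000 = 7.143 → round up → 8

NNT ≈ 8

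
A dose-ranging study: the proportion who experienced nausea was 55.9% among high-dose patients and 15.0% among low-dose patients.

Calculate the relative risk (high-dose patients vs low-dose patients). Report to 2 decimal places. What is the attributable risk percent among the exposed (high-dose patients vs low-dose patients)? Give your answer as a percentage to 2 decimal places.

RR = 3.73; AR% = 73.17%

RR = 0.5590 / 0.1500 = 3.73
AR% = (0.5590 − 0.1500) / 0.5590 = 0.7317 → 73.17%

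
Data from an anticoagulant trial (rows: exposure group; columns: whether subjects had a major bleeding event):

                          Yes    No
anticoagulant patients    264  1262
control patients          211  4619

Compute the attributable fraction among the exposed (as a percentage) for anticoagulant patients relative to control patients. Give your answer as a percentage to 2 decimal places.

AR% ≈ 74.75%

risk, anticoagulant patients = 264/1526 = 0.17300
risk, control patients = 211/4830 = 0.04369
AR% = (0.17300 − 0.04369) / 0.17300 = 0.7475 → 74.75%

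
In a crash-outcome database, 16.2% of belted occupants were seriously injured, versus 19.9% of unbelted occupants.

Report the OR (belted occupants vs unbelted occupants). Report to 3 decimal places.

odds, belted occupants = 0.1620/0.8380 = 0.1933
odds, unbelted occupants = 0.1990/0.8010 = 0.2484
OR = 0.1933 / 0.2484 = 0.778

OR ≈ 0.778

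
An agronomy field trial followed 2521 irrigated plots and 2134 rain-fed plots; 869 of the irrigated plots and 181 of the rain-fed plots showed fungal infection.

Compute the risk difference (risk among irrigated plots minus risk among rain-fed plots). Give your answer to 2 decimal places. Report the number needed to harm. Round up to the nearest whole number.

risk, irrigated plots = 869/2521 = 0.3447
risk, rain-fed plots = 181/2134 = 0.0848
risk difference = 0.3447 − 0.0848 = 0.26
absolute risk difference = 0.259887
1 / 0.259887 = 3.848 → round up → 4

RD = 0.26; NNH = 4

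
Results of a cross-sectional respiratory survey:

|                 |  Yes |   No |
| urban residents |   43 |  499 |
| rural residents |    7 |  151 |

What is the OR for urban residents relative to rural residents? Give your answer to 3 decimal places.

odds, urban residents = 43/499 = 0.08617
odds, rural residents = 7/151 = 0.04636
OR = 0.08617 / 0.04636 = 1.859

OR ≈ 1.859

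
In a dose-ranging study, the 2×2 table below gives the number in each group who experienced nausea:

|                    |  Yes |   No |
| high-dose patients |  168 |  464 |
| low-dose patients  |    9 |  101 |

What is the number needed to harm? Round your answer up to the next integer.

risk, high-dose patients = 168/632 = 0.265823
risk, low-dose patients = 9/110 = 0.081818
absolute risk difference = 0.184005
1 / 0.184005 = 5.435 → round up → 6

6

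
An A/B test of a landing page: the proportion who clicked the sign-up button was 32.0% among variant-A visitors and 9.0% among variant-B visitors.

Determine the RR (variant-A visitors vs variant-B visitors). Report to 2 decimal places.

RR = 0.3200 / 0.0900 = 3.56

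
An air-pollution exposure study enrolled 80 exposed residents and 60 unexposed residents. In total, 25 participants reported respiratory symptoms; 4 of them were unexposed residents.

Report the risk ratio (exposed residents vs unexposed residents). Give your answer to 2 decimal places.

exposed residents with the outcome: 25 − 4 = 21
exposed residents without the outcome: 80 − 21 = 59
unexposed residents without the outcome: 60 − 4 = 56
risk, exposed residents = 21/80 = 0.2625
risk, unexposed residents = 4/60 = 0.0667
RR = 0.2625 / 0.0667 = 3.94

3.94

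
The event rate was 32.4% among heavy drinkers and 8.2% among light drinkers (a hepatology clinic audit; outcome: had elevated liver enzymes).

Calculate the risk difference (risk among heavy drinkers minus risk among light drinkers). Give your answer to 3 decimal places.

risk difference = 0.3240 − 0.0820 = 0.242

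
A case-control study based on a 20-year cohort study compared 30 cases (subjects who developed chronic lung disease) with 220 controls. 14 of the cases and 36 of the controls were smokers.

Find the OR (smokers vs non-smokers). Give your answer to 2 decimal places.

OR = 4.47

odds, smokers = 14/36 = 0.3889
odds, non-smokers = 16/184 = 0.0870
OR = 0.3889 / 0.0870 = 4.47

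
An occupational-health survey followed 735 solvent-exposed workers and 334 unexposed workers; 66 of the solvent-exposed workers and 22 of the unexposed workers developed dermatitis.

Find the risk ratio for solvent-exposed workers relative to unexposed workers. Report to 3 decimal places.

risk, solvent-exposed workers = 66/735 = 0.0898
risk, unexposed workers = 22/334 = 0.0659
RR = 0.0898 / 0.0659 = 1.363

RR = 1.363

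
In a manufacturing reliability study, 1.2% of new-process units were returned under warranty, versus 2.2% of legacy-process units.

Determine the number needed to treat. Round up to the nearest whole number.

absolute risk difference = 0.010000
1 / 0.010000 = 100.000 → round up → 100

NNT = 100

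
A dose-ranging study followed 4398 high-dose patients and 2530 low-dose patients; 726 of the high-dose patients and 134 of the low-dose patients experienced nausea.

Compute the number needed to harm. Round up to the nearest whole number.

NNH ≈ 9

risk, high-dose patients = 726/4398 = 0.165075
risk, low-dose patients = 134/2530 = 0.052964
absolute risk difference = 0.112111
1 / 0.112111 = 8.920 → round up → 9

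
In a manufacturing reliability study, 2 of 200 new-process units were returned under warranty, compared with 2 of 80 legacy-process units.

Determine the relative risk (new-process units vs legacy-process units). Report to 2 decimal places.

risk, new-process units = 2/200 = 0.01000
risk, legacy-process units = 2/80 = 0.02500
RR = 0.01000 / 0.02500 = 0.40

0.40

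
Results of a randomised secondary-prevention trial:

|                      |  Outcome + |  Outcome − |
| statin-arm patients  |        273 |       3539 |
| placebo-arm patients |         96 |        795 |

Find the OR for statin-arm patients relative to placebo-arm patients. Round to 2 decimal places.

OR = (273 × 795) / (3539 × 96) = 217035/339744 ≈ 0.64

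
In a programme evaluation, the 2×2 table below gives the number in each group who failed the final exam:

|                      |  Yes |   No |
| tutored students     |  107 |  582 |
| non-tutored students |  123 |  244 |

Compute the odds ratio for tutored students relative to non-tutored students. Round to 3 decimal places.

OR = 0.365

odds, tutored students = 107/582 = 0.1838
odds, non-tutored students = 123/244 = 0.5041
OR = 0.1838 / 0.5041 = 0.365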